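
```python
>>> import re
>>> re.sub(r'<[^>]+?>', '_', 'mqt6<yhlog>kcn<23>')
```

Matches: at [4:11] → '<yhlog>'; at [14:18] → '<23>'.
`sub` substitutes '_' at each match site.

'mqt6_kcn_'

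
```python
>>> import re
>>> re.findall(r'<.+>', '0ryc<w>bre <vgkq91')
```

['<w>']

Scanning left to right: at [4:7] → '<w>'.
No capturing groups, so `findall` returns the 1 full match string.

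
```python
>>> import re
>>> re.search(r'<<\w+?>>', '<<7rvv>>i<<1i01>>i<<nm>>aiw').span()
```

`re.search` scans for the first position where the pattern succeeds.
The match spans [0:8] → '<<7rvv>>'.

(0, 8)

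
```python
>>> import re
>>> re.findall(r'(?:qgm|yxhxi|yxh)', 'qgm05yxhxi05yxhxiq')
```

['qgm', 'yxhxi', 'yxhxi']

The regex engine tests alternatives in the order written; an earlier branch that matches wins even if a later one would match more.
Walking the string: at [0:3] → 'qgm'; at [5:10] → 'yxhxi'; at [12:17] → 'yxhxi'.
No capturing groups, so `findall` returns the 3 full match strings.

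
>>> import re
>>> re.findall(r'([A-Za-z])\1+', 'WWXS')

['W']

`\1` is not a pattern — it's the concrete string captured by group 1, re-applied verbatim.
One capturing group, so `findall` returns just the captured substring from the one match — 1 in all.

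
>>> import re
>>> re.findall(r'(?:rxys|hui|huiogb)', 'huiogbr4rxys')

The regex engine tests alternatives in the order written; an earlier branch that matches wins even if a later one would match more.
`findall` yields the raw match text (2 of them) because the pattern has no groups.

['hui', 'rxys']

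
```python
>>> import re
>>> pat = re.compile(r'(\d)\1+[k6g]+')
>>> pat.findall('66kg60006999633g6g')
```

['6', '0', '9', '3']

`\1` has to match the exact text group 1 already captured.
Matches: at [0:5] match '66kg6', group 1 = '6'; at [5:9] match '0006', group 1 = '0'; at [9:13] match '9996', group 1 = '9'; at [13:18] match '33g6g', group 1 = '3'.
`findall` collects group 1 from each match (4 total).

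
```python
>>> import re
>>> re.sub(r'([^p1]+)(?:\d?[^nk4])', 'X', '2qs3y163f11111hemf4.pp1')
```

The pattern matches one or more of any character except [p1] (captured); then optionally a digit, then any character except [nk4] (non-capturing group).
Matches: at [0:7] → '2qs3y16'; at [7:11] → '3f11'; at [14:21] → 'hemf4.p'.
`sub` substitutes 'X' at each match site.

'XX111Xp1'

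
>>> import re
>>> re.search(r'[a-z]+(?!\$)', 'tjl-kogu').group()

'tjl'

A negative assertion filters positions out without eating any characters.
Unlike `match`, `search` isn't anchored — it looks for the pattern anywhere in the string.
The match spans [0:3] → 'tjl'.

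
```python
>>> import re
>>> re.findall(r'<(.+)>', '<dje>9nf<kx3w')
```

['dje']

Because there's exactly one group, `findall` drops the full match and keeps group 1 from the one hit.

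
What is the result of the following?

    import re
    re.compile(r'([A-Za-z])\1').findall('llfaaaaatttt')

`\1` is not a pattern — it's the concrete string captured by group 1, re-applied verbatim.
Matches: at [0:2] match 'll', group 1 = 'l'; at [3:5] match 'aa', group 1 = 'a'; at [5:7] match 'aa', group 1 = 'a'; at [8:10] match 'tt', group 1 = 't'; at [10:12] match 'tt', group 1 = 't'.
One capturing group, so `findall` returns just the captured substring from each match — 5 in all.

['l', 'a', 'a', 't', 't']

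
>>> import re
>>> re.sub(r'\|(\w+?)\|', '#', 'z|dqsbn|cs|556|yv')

'z#cs#yv'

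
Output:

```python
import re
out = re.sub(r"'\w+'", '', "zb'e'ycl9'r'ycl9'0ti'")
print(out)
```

`sub` substitutes '' at each match site.

zbycl9ycl9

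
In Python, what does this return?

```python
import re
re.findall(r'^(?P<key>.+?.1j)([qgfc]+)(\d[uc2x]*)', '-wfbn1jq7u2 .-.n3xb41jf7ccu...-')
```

[('-wfbn1j', 'q', '7u2')]

Lazy quantifiers expand one character at a time until the remainder of the pattern can match.
Multiple groups make `findall` return tuples — one 3-tuple for the one match.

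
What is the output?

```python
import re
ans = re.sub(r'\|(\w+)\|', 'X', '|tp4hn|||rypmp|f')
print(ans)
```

`sub` substitutes 'X' at each match site.

X|Xf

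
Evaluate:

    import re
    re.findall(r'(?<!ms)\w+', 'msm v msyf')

The negative lookahead/lookbehind blocks any match where the forbidden context is present.
Walking the string: at [0:3] → 'msm'; at [4:5] → 'v'; at [6:10] → 'msyf'.
No capturing groups, so `findall` returns the 3 full match strings.

['msm', 'v', 'msyf']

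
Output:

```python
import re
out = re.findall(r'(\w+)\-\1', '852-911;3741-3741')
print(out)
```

['3741']

After group 1 captures some text, `\1` only succeeds where that same text appears again.
Matches: at [8:17] match '3741-3741', group 1 = '3741'.
`findall` collects group 1 from the one match (1 total).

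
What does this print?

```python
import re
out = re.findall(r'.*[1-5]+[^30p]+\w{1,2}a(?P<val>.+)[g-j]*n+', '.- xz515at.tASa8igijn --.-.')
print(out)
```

The pattern matches zero or more of any character, then one or more of a character in [1-5]; then one or more of any character except [30p]; then 1 to 2 of a word character, then the literal 'a'; then one or more of any character (captured as 'val'); then zero or more of a character in [g-j], then one or more of the literal 'n'.
Scanning left to right: at [0:21] match '.- xz515at.tASa8igijn', group 1 = '8igij'.
`findall` collects group 1 from the one match (1 total).

['8igij']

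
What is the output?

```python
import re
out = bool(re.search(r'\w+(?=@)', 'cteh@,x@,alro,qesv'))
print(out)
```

Because the assertion is zero-width, the text it checks is not consumed and won't appear in the result.
The match spans [0:4] → 'cteh'.

True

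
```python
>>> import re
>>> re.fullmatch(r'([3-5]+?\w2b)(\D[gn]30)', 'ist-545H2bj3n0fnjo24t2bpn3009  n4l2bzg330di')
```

None

The pattern matches one or more of a character in [3-5] (lazy), then a word character, then the literal '2b' (captured); then a non-digit, then one of [gn], then the literal '30' (captured).
For `fullmatch`, every character of the input must be accounted for by the pattern.
Here the pattern can't cover the whole string, so the call returns None.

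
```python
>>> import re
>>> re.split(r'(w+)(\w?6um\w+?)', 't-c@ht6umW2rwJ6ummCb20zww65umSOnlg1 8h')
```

['t-c@ht6umW2r', 'w', 'J6umm', 'Cb20zww65umSOnlg1 8h']

The pattern matches one or more of a literal 'w' (captured); then optionally a word character, then the literal '6um', then one or more of a word character (lazy) (captured).
With the lazy modifier that quantifier settles for the fewest repetitions that let the rest of the pattern succeed (the atoms after it are unaffected and can still be greedy).
Matches to split on: at [12:18] → 'wJ6umm'.
Because the pattern has a capturing group, `split` also inserts each captured text between the pieces.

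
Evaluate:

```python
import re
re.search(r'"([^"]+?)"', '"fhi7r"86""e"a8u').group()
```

'"fhi7r"'

`search` walks the string left to right and returns the first match it finds.
The match spans [0:7] → '"fhi7r"'.
Captured: group 1 = 'fhi7r'.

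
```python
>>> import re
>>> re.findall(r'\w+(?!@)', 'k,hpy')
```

['k', 'hpy']

Because the assertion is negative and zero-width, positions next to the forbidden text are skipped.
Matches: at [0:1] → 'k'; at [2:5] → 'hpy'.
`findall` yields the raw match text (2 of them) because the pattern has no groups.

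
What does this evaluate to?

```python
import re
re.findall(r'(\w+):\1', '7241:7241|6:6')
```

The backreference `\1` re-matches whatever the first group consumed, character for character.
Walking the string: at [0:9] match '7241:7241', group 1 = '7241'; at [10:13] match '6:6', group 1 = '6'.
Because there's exactly one group, `findall` drops the full match and keeps group 1 from each hit.

['7241', '6']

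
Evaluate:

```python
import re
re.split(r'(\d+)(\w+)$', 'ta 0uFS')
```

This matches one or more of a digit (captured); then one or more of a word character (captured); then anchored at the end.
Matches to split on: at [3:7] → '0uFS'.
The group in the pattern means `split` returns the separators' captures alongside the pieces.

['ta ', '0', 'uFS', '']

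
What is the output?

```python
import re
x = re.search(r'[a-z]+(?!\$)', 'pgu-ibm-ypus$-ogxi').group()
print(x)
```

pgu

The negative lookaround is zero-width — it rules out positions where the adjacent text would match, without consuming anything.
The match spans [0:3] → 'pgu'.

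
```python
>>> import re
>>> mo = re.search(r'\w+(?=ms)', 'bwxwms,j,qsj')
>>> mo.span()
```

(0, 4)

The `(?=…)`/`(?<=…)` assertion just peeks at neighbouring text; it doesn't advance the match position.
Unlike `match`, `search` isn't anchored — it looks for the pattern anywhere in the string.
The match spans [0:4] → 'bwxw'.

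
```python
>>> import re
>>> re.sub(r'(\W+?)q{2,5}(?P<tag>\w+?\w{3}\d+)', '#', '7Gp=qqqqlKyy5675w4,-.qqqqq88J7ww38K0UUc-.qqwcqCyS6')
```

'7Gp#w4#K0UUc#'

Pattern: one or more of a non-word character (lazy) (captured); then 2 to 5 of a literal 'q'; then one or more of a word character (lazy), then exactly 3 of a word character, then one or more of a digit (captured as 'tag').
Matches: at [3:16] → '=qqqqlKyy5675'; at [18:34] → ',-.qqqqq88J7ww38'; at [39:50] → '-.qqwcqCyS6'.
`sub` substitutes '#' at each match site.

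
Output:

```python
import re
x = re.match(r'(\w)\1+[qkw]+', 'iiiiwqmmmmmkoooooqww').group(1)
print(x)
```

`\1` has to match the exact text group 1 already captured.
`re.match` only tries the pattern at the start of the string.
The match spans [0:6] → 'iiiiwq'.
Captured: group 1 = 'i'.

i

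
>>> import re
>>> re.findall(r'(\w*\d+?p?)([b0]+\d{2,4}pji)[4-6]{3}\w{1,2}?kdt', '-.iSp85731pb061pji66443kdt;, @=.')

[('iSp85731p', 'b061pji')]

This matches zero or more of a word character, then one or more of a digit (lazy), then optionally a literal 'p' (captured); then one or more of one of [b0], then 2 to 4 of a digit, then the literal 'pji' (captured); then exactly 3 of a character in [4-6], then 1 to 2 of a word character (lazy), then the literal 'kdt'.
Scanning left to right: at [2:26] match 'iSp85731pb061pji66443kdt', groups = ('iSp85731p', 'b061pji').
2 groups means the one result is a tuple of 2 captured strings — 1 here.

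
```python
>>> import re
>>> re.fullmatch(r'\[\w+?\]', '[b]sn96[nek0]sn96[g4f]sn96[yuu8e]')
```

None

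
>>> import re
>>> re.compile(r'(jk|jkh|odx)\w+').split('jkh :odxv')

['', 'jk', ' :', 'odx', '']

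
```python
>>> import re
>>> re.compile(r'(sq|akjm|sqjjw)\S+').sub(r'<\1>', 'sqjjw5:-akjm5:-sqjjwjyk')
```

'<sq>'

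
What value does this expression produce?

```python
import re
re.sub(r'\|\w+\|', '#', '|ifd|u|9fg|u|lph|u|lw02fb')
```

Matches: at [0:5] → '|ifd|'; at [6:11] → '|9fg|'; at [12:17] → '|lph|'.
Each match is replaced by '#'.

'#u#u#u|lw02fb'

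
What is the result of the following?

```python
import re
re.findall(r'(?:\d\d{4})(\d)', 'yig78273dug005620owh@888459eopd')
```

['0', '9']

This matches a digit, then exactly 4 of a digit (non-capturing group); then a digit (captured).
One capturing group, so `findall` returns just the captured substring from each match — 2 in all.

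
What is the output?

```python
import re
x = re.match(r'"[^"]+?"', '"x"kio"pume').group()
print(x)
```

`match` is anchored at position 0; if the pattern doesn't fit there, it returns None.
The match spans [0:3] → '"x"'.

"x"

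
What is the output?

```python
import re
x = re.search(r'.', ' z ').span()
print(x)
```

Pattern: any character.
`re.search` tries every starting position until one works.
The match spans [0:1] → ' '.

(0, 1)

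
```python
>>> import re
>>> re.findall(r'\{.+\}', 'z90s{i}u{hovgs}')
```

['{i}u{hovgs}']

`findall` yields the raw match text (1 of them) because the pattern has no groups.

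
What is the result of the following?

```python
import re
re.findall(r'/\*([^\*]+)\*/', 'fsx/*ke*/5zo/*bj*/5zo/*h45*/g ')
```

With a single group, `findall` returns only what that group captured — 3 items.

['ke', 'bj', 'h45']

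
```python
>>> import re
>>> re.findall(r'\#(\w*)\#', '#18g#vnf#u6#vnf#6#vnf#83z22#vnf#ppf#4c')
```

With a single group, `findall` returns only what that group captured — 5 items.

['18g', 'u6', '6', '83z22', 'ppf']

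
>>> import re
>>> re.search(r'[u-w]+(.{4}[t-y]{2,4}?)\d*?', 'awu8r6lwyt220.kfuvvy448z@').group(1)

'8r6lwy'

The match spans [1:9] → 'wu8r6lwy'.
Captured: group 1 = '8r6lwy'.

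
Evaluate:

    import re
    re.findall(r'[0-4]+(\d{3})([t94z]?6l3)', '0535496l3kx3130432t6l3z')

2 groups means each result is a tuple of 2 captured strings — 2 here.

[('549', '6l3'), ('432', 't6l3')]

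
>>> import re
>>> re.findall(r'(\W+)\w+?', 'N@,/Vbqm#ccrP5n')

['@,/', '#']

Pattern: one or more of a non-word character (captured); then one or more of a word character (lazy).
Walking the string: at [1:5] match '@,/V', group 1 = '@,/'; at [8:10] match '#c', group 1 = '#'.
Because there's exactly one group, `findall` drops the full match and keeps group 1 from each hit.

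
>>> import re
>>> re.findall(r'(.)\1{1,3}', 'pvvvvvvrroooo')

After group 1 captures some text, `\1` only succeeds where that same text appears again.
Walking the string: at [1:5] match 'vvvv', group 1 = 'v'; at [5:7] match 'vv', group 1 = 'v'; at [7:9] match 'rr', group 1 = 'r'; at [9:13] match 'oooo', group 1 = 'o'.
One capturing group, so `findall` returns just the captured substring from each match — 4 in all.

['v', 'v', 'r', 'o']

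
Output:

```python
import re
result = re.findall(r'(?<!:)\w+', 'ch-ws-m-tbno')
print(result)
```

The negative lookaround is zero-width — it rules out positions where the adjacent text would match, without consuming anything.
Matches: at [0:2] → 'ch'; at [3:5] → 'ws'; at [6:7] → 'm'; at [8:12] → 'tbno'.
No capturing groups, so `findall` returns the 4 full match strings.

['ch', 'ws', 'm', 'tbno']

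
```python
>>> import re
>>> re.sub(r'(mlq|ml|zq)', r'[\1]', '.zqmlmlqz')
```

'.[zq][ml][mlq]z'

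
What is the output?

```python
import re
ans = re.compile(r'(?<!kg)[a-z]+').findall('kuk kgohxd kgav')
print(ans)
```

['kuk', 'kgohxd', 'kgav']

Because the assertion is negative and zero-width, positions next to the forbidden text are skipped.
Scanning left to right: at [0:3] → 'kuk'; at [4:10] → 'kgohxd'; at [11:15] → 'kgav'.
No capturing groups, so `findall` returns the 3 full match strings.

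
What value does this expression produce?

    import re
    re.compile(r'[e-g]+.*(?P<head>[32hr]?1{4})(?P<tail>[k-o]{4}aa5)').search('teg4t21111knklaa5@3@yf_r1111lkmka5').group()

'eg4t21111knklaa5'

This matches one or more of a character in [e-g], then zero or more of any character; then optionally one of [32hr], then exactly 4 of a literal '1' (captured as 'head'); then exactly 4 of a character in [k-o], then the literal 'aa5' (captured as 'tail').
Unlike `match`, `search` isn't anchored — it looks for the pattern anywhere in the string.
The match spans [1:17] → 'eg4t21111knklaa5'.
Captured: group 1 = '1111', group 2 = 'knklaa5'.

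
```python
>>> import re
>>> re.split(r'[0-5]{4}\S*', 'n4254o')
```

The pattern matches exactly 4 of a character in [0-5]; then zero or more of a non-whitespace character.
Matches to split on: at [1:6] → '4254o'.
The string is cut at each match, leaving 2 pieces.

['n', '']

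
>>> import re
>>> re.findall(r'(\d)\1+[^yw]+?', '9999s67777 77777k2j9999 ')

['9', '7', '7', '9']

`\1` has to match the exact text group 1 already captured.
One capturing group, so `findall` returns just the captured substring from each match — 4 in all.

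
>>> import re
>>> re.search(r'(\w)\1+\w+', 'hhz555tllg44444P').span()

(0, 16)

After group 1 captures some text, `\1` only succeeds where that same text appears again.
`search` walks the string left to right and returns the first match it finds.
The match spans [0:16] → 'hhz555tllg44444P'.
Captured: group 1 = 'h'.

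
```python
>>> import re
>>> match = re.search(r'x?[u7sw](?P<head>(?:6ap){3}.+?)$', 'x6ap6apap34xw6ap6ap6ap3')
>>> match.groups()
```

('6ap6ap6ap3',)

Pattern: optionally a literal 'x', then one of [u7sw]; then the literal '6ap' repeated 3 times, then one or more of any character (lazy) (captured as 'head'); then anchored at the end.
`re.search` tries every starting position until one works.
The match spans [11:23] → 'xw6ap6ap6ap3'.
Captured: group 1 = '6ap6ap6ap3'.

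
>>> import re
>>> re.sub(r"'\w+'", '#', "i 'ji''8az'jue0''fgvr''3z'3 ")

"i ##jue0'##3 "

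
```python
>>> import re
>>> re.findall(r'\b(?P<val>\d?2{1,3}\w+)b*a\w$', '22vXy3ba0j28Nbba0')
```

['22vXy3ba0j28Nbb']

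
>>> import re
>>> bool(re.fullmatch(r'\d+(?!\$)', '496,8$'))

A negative assertion filters positions out without eating any characters.
`fullmatch` succeeds only if the pattern covers the string from start to end.
Here the pattern can't cover the whole string, so the call returns None, and `bool(None)` is False.

False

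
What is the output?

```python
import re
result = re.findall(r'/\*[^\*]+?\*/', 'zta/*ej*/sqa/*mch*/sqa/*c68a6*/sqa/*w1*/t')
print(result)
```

['/*ej*/', '/*mch*/', '/*c68a6*/', '/*w1*/']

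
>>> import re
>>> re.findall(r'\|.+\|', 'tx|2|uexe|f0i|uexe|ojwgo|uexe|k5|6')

Matches: at [2:33] → '|2|uexe|f0i|uexe|ojwgo|uexe|k5|'.
Since nothing is captured, `findall` lists the 1 matched substring directly.

['|2|uexe|f0i|uexe|ojwgo|uexe|k5|']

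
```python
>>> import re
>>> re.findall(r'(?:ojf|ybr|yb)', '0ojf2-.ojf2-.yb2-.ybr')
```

Branches in `(...|...)` are attempted left-to-right; the first branch that allows the whole pattern to succeed is taken.
Walking the string: at [1:4] → 'ojf'; at [7:10] → 'ojf'; at [13:15] → 'yb'; at [18:21] → 'ybr'.
No capturing groups, so `findall` returns the 4 full match strings.

['ojf', 'ojf', 'yb', 'ybr']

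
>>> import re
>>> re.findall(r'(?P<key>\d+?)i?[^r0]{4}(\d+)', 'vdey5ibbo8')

This matches one or more of a digit (lazy) (captured as 'key'); then optionally the literal 'i', then exactly 4 of any character except [r0]; then one or more of a digit (captured).
Matches: at [4:10] match '5ibbo8', groups = ('5', '8').
With 2 capturing groups, `findall` returns a 2-tuple per match.

[('5', '8')]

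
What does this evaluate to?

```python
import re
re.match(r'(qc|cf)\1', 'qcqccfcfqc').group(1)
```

'qc'

`\1` is not a pattern — it's the concrete string captured by group 1, re-applied verbatim.
With `match`, the pattern is implicitly anchored at the beginning.
The match spans [0:4] → 'qcqc'.
Captured: group 1 = 'qc'.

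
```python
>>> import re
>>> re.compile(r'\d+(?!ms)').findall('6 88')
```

['6', '88']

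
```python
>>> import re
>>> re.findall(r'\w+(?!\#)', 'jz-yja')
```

`(?!…)`/`(?<!…)` only lets a position through if the neighbouring text does NOT match; no characters are consumed.
Matches: at [0:2] → 'jz'; at [3:6] → 'yja'.
`findall` yields the raw match text (2 of them) because the pattern has no groups.

['jz', 'yja']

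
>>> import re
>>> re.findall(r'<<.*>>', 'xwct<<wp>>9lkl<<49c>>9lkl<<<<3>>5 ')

Scanning left to right: at [4:32] → '<<wp>>9lkl<<49c>>9lkl<<<<3>>'.
With no groups in the pattern, `findall` gives back each whole match — 1 here.

['<<wp>>9lkl<<49c>>9lkl<<<<3>>']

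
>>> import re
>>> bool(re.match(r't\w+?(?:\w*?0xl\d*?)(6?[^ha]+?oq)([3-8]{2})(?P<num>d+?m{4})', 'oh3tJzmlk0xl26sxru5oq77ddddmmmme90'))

False

With `match`, the pattern is implicitly anchored at the beginning.
Here position 0 doesn't satisfy it, so the call returns None, and `bool(None)` is False.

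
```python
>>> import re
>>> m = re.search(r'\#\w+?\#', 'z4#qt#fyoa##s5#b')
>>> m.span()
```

(2, 6)

Unlike `match`, `search` isn't anchored — it looks for the pattern anywhere in the string.
The match spans [2:6] → '#qt#'.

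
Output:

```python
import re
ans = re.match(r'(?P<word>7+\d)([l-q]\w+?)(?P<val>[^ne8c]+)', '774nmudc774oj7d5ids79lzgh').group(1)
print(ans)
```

Pattern: one or more of the literal '7', then a digit (captured as 'word'); then a character in [l-q], then one or more of a word character (lazy) (captured); then one or more of any character except [ne8c] (captured as 'val').
With the lazy modifier that quantifier settles for the fewest repetitions that let the rest of the pattern succeed (the atoms after it are unaffected and can still be greedy).
`re.match` won't scan ahead — the pattern has to work from the very first character.
The match spans [0:7] → '774nmud'.
Captured: group 1 = '774', group 2 = 'nm', group 3 = 'ud'.

774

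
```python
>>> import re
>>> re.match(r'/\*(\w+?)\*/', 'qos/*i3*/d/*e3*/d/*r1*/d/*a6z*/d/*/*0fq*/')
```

None

With `match`, the pattern is implicitly anchored at the beginning.
Here the string doesn't start with a match, so the call returns None.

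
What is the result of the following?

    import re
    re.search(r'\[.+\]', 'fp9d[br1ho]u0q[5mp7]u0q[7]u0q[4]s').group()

'[br1ho]u0q[5mp7]u0q[7]u0q[4]'

The match spans [4:32] → '[br1ho]u0q[5mp7]u0q[7]u0q[4]'.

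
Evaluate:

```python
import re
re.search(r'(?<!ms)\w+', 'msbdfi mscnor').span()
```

Because the assertion is negative and zero-width, positions next to the forbidden text are skipped.
The match spans [0:6] → 'msbdfi'.

(0, 6)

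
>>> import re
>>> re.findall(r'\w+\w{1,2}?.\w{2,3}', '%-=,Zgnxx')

['Zgnxx']

Pattern: one or more of a word character; then 1 to 2 of a word character (lazy), then any character, then 2 to 3 of a word character.
`findall` yields the raw match text (1 of them) because the pattern has no groups.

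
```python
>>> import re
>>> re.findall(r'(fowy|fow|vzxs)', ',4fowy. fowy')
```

Alternation tries branches left to right and keeps the first one that lets the overall match succeed at that position.
One capturing group, so `findall` returns just the captured substring from each match — 2 in all.

['fowy', 'fowy']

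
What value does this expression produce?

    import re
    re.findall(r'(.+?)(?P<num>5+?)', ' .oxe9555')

With the lazy modifier that quantifier settles for the fewest repetitions that let the rest of the pattern succeed (the atoms after it are unaffected and can still be greedy).
With 2 capturing groups, `findall` returns a 2-tuple per match.

[(' .oxe9', '5'), ('5', '5')]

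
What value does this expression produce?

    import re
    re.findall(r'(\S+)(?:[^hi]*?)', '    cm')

['cm']

The pattern matches one or more of a non-whitespace character (captured); then zero or more of any character except [hi] (lazy) (non-capturing group).
Matches: at [4:6] match 'cm', group 1 = 'cm'.
With a single group, `findall` returns only what that group captured — 1 item.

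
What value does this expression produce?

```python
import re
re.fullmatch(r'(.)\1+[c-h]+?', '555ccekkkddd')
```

`\1` is not a pattern — it's the concrete string captured by group 1, re-applied verbatim.
`fullmatch` succeeds only if the pattern covers the string from start to end.
Here the pattern can't cover the whole string, so the call returns None.

None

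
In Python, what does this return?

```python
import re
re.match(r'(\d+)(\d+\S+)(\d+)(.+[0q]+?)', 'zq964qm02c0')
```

None

The pattern matches one or more of a digit (captured); then one or more of a digit, then one or more of a non-whitespace character (captured); then one or more of a digit (captured); then one or more of any character, then one or more of one of [0q] (lazy) (captured).
`re.match` only tries the pattern at the start of the string.
Here position 0 doesn't satisfy it, so the call returns None.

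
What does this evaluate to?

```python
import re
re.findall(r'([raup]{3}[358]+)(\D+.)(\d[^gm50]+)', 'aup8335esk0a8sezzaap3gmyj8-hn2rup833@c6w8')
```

[('aup8335', 'esk', '0a8sezzaap3'), ('rup833', '@c', '6w8')]

Pattern: exactly 3 of one of [raup], then one or more of one of [358] (captured); then one or more of a non-digit, then any character (captured); then a digit, then one or more of any character except [gm50] (captured).
Walking the string: at [0:21] match 'aup8335esk0a8sezzaap3', groups = ('aup8335', 'esk', '0a8sezzaap3'); at [30:41] match 'rup833@c6w8', groups = ('rup833', '@c', '6w8').
3 groups means each result is a tuple of 3 captured strings — 2 here.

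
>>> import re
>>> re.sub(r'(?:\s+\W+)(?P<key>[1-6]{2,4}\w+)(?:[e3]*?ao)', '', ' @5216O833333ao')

''

Pattern: one or more of whitespace, then one or more of a non-word character (non-capturing group); then 2 to 4 of a character in [1-6], then one or more of a word character (captured as 'key'); then zero or more of one of [e3] (lazy), then the literal 'ao' (non-capturing group).
Matches: at [0:15] → ' @5216O833333ao'.
`sub` substitutes '' at each match site.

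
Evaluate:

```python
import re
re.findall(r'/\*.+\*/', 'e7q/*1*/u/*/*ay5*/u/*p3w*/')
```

Since nothing is captured, `findall` lists the 1 matched substring directly.

['/*1*/u/*/*ay5*/u/*p3w*/']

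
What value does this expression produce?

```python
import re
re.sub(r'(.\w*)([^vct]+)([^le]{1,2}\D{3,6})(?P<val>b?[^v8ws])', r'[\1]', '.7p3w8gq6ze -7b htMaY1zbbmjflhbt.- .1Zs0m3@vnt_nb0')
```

Pattern: any character, then zero or more of a word character (captured); then one or more of any character except [vct] (captured); then 1 to 2 of any character except [le], then 3 to 6 of a non-digit (captured); then optionally the literal 'b', then any character except [v8ws] (captured as 'val').
Matches: at [0:22] → '.7p3w8gq6ze -7b htMaY1'; at [22:50] → 'zbbmjflhbt.- .1Zs0m3@vnt_nb0'.
The replacement refers to a captured group, so each match is rewritten using its own captured text.

'[.7p3w8gq6ze][zbbmjflhbt]'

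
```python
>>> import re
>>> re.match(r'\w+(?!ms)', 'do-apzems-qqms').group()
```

'do'

With `match`, the pattern is implicitly anchored at the beginning.
The match spans [0:2] → 'do'.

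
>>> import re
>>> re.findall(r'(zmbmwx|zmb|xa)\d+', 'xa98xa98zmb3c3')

Walking the string: at [0:4] match 'xa98', group 1 = 'xa'; at [4:8] match 'xa98', group 1 = 'xa'; at [8:12] match 'zmb3', group 1 = 'zmb'.
Because there's exactly one group, `findall` drops the full match and keeps group 1 from each hit.

['xa', 'xa', 'zmb']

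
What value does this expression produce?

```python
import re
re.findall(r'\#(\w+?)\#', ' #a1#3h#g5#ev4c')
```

`findall` collects group 1 from each match (2 total).

['a1', 'g5']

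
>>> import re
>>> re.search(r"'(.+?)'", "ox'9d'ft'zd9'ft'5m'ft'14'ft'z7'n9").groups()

('9d',)

Lazy quantifiers expand one character at a time until the remainder of the pattern can match.
`re.search` tries every starting position until one works.
The match spans [2:6] → "'9d'".
Captured: group 1 = '9d'.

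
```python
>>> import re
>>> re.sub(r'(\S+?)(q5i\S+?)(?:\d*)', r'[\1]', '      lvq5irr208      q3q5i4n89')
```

'      [lv]r208      [q3]n89'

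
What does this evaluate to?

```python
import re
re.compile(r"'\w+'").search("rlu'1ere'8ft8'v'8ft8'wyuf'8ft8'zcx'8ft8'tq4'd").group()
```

The match spans [3:9] → "'1ere'".

"'1ere'"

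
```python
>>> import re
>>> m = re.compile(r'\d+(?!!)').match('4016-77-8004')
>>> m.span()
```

(0, 4)

A negative assertion filters positions out without eating any characters.
`match` is anchored at position 0; if the pattern doesn't fit there, it returns None.
The match spans [0:4] → '4016'.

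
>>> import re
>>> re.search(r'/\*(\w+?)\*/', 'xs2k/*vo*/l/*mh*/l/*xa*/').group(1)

The match spans [4:10] → '/*vo*/'.
Captured: group 1 = 'vo'.

'vo'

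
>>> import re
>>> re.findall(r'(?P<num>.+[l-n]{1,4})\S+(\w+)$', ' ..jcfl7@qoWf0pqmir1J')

[(' ..jcfl7@qoWf0pqm', 'J')]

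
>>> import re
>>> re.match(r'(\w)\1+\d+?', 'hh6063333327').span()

With `match`, the pattern is implicitly anchored at the beginning.
The match spans [0:3] → 'hh6'.

(0, 3)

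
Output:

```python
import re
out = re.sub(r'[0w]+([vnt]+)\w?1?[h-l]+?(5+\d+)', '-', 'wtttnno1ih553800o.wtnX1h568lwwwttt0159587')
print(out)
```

-o.-lwwwttt0159587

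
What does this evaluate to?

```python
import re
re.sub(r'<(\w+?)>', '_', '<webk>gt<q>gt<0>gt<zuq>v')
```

Each match is replaced by '_'.

'_gt_gt_gt_v'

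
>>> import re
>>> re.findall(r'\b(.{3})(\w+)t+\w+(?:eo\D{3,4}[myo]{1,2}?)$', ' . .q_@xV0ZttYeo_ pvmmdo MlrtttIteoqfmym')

The pattern matches a word boundary (`\b`, zero-width); then exactly 3 of any character (captured); then one or more of a word character (captured); then one or more of a literal 't'; then one or more of a word character; then the literal 'eo', then 3 to 4 of a non-digit, then 1 to 2 of one of [myo] (lazy) (non-capturing group); then anchored at the end.
Matches: at [24:40] match ' MlrtttIteoqfmym', groups = (' Ml', 'rtt').
Multiple groups make `findall` return tuples — one 2-tuple for the one match.

[(' Ml', 'rtt')]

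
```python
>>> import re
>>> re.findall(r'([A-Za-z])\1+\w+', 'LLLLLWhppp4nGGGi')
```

`\1` has to match the exact text group 1 already captured.
Because there's exactly one group, `findall` drops the full match and keeps group 1 from the one hit.

['L']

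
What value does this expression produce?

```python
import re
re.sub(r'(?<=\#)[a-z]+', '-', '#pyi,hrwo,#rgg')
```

'#-,hrwo,#-'

Because the assertion is zero-width, the text it checks is not consumed and won't appear in the result.
Each match is replaced by '-'.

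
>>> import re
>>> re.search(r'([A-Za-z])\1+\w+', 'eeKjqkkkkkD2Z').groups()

The match spans [0:13] → 'eeKjqkkkkkD2Z'.
Captured: group 1 = 'e'.

('e',)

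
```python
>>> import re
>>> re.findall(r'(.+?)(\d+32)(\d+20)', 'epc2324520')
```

The pattern matches one or more of any character (lazy) (captured); then one or more of a digit, then the literal '32' (captured); then one or more of a digit, then the literal '20' (captured).
Scanning left to right: at [0:10] match 'epc2324520', groups = ('epc', '232', '4520').
Multiple groups make `findall` return tuples — one 3-tuple for the one match.

[('epc', '232', '4520')]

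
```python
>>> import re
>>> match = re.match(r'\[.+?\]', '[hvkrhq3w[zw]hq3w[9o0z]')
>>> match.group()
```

'[hvkrhq3w[zw]'

A `+?`/`*?`/`{m,n}?` starts at its minimum and grows only as far as needed for what follows to match.
`match` is anchored at position 0; if the pattern doesn't fit there, it returns None.
The match spans [0:13] → '[hvkrhq3w[zw]'.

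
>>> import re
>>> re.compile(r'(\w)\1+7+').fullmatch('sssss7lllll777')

`fullmatch` succeeds only if the pattern covers the string from start to end.
Here there's no way to consume every character, so the call returns None.

None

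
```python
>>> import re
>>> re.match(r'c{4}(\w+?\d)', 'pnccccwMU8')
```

None

Pattern: exactly 4 of a literal 'c'; then one or more of a word character (lazy), then a digit (captured).
`match` is anchored at position 0; if the pattern doesn't fit there, it returns None.
Here the pattern fails at index 0, so the call returns None.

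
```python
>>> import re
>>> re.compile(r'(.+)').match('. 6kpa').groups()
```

('. 6kpa',)

The match spans [0:6] → '. 6kpa'.
Captured: group 1 = '. 6kpa'.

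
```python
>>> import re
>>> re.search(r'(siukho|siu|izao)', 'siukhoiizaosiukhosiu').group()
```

Alternation isn't longest-match — the leftmost alternative that fits at this position is chosen.
The match spans [0:6] → 'siukho'.

'siukho'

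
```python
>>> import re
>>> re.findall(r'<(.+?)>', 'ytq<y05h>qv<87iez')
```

['y05h']

Matches: at [3:9] match '<y05h>', group 1 = 'y05h'.
Because there's exactly one group, `findall` drops the full match and keeps group 1 from the one hit.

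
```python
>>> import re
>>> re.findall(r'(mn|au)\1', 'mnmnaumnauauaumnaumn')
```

['mn', 'au']

A backreference is literal: `\1` must see the identical characters the first group matched.
Scanning left to right: at [0:4] match 'mnmn', group 1 = 'mn'; at [8:12] match 'auau', group 1 = 'au'.
`findall` collects group 1 from each match (2 total).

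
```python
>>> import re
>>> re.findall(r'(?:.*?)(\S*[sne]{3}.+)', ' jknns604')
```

['jknns604']

Because the quantifier is non-greedy, it stops expanding at the earliest point where the rest of the pattern can succeed.
One capturing group, so `findall` returns just the captured substring from the one match — 1 in all.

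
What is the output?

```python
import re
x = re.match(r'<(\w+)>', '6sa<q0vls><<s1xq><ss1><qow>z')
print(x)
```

`re.match` only tries the pattern at the start of the string.
Here the string doesn't start with a match, so the call returns None.

None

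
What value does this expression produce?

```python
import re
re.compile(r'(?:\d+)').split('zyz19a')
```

Each match becomes a cut point; 2 segments remain.

['zyz', 'a']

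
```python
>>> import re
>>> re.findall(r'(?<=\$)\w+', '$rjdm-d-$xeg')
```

['rjdm', 'xeg']

Because the assertion is zero-width, the text it checks is not consumed and won't appear in the result.
Walking the string: at [1:5] → 'rjdm'; at [9:12] → 'xeg'.
With no groups in the pattern, `findall` gives back each whole match — 2 here.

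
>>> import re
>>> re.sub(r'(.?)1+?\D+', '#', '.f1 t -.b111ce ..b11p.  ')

'.###'

Pattern: optionally any character (captured); then one or more of a literal '1' (lazy); then one or more of a non-digit.
Matches: at [1:9] → 'f1 t -.b'; at [9:18] → '111ce ..b'; at [18:24] → '11p.  '.
`sub` substitutes '#' at each match site.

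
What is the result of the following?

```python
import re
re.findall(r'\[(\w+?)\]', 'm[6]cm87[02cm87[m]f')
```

Walking the string: at [1:4] match '[6]', group 1 = '6'; at [15:18] match '[m]', group 1 = 'm'.
Because there's exactly one group, `findall` drops the full match and keeps group 1 from each hit.

['6', 'm']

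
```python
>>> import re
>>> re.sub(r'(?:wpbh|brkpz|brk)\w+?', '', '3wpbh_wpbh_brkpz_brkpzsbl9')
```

'3bl9'

Alternation isn't longest-match — the leftmost alternative that fits at this position is chosen.
Each match is replaced by ''.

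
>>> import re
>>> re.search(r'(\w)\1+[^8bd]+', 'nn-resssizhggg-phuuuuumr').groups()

('n',)

The match spans [0:24] → 'nn-resssizhggg-phuuuuumr'.
Captured: group 1 = 'n'.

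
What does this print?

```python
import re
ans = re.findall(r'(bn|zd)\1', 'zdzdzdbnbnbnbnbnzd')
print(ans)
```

['zd', 'bn', 'bn']

A backreference is literal: `\1` must see the identical characters the first group matched.
Walking the string: at [0:4] match 'zdzd', group 1 = 'zd'; at [6:10] match 'bnbn', group 1 = 'bn'; at [10:14] match 'bnbn', group 1 = 'bn'.
One capturing group, so `findall` returns just the captured substring from each match — 3 in all.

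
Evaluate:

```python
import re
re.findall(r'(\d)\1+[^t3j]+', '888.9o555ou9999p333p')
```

['8', '3']

After group 1 captures some text, `\1` only succeeds where that same text appears again.
Matches: at [0:16] match '888.9o555ou9999p', group 1 = '8'; at [16:20] match '333p', group 1 = '3'.
With a single group, `findall` returns only what that group captured — 2 items.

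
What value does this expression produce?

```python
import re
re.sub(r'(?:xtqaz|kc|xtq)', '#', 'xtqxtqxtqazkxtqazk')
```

'###k#k'

`|` is ordered: at each position the engine commits to the first alternative that works.
Matches: at [0:3] → 'xtq'; at [3:6] → 'xtq'; at [6:11] → 'xtqaz'; at [12:17] → 'xtqaz'.
Every occurrence is swapped for '#'.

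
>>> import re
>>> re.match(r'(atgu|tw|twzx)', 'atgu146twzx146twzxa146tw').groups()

The match spans [0:4] → 'atgu'.
Captured: group 1 = 'atgu'.

('atgu',)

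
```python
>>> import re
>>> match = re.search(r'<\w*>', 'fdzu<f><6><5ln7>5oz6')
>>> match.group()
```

'<f>'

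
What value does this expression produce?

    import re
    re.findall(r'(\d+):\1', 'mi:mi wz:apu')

[]

Because there's exactly one group, `findall` drops the full match and keeps group 1 from each hit.
Nothing in the string satisfies the pattern, so the list is empty.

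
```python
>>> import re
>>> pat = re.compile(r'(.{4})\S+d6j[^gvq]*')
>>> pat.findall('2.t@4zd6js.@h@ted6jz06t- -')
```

['2.t@']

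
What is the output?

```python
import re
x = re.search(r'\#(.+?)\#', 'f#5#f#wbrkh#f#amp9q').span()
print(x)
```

A non-greedy quantifier consumes as few characters as it can — just enough that the remainder of the pattern still matches from where it stops; whatever follows it matches normally.
`search` walks the string left to right and returns the first match it finds.
The match spans [1:4] → '#5#'.
Captured: group 1 = '5'.

(1, 4)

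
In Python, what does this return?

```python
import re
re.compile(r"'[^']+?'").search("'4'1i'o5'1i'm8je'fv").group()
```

The match spans [0:3] → "'4'".

"'4'"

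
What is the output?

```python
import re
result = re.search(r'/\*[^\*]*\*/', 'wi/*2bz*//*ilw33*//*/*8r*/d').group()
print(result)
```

`search` walks the string left to right and returns the first match it finds.
The match spans [2:9] → '/*2bz*/'.

/*2bz*/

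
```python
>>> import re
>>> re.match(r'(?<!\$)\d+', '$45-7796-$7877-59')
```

None

A negative assertion filters positions out without eating any characters.
`re.match` won't scan ahead — the pattern has to work from the very first character.
Here the pattern fails at index 0, so the call returns None.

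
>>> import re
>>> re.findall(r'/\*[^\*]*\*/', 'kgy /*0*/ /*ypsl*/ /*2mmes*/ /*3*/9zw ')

['/*0*/', '/*ypsl*/', '/*2mmes*/', '/*3*/']

Walking the string: at [4:9] → '/*0*/'; at [10:18] → '/*ypsl*/'; at [19:28] → '/*2mmes*/'; at [29:34] → '/*3*/'.
With no groups in the pattern, `findall` gives back each whole match — 4 here.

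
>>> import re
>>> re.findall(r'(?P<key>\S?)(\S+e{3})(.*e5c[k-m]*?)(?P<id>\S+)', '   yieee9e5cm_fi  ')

A non-greedy quantifier consumes as few characters as it can — just enough that the remainder of the pattern still matches from where it stops; whatever follows it matches normally.
With 4 capturing groups, `findall` returns a 4-tuple per match.

[('y', 'ieee', '9e5c', 'm_fi')]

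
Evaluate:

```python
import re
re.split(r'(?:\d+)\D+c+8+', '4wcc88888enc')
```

['', 'enc']

The string is cut at each match, leaving 2 pieces.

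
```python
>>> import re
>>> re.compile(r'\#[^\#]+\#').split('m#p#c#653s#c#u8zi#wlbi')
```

['m', 'c', 'c', 'wlbi']

The string is cut at each match, leaving 4 pieces.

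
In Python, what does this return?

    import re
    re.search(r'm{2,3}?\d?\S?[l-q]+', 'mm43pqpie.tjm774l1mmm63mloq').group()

Pattern: 2 to 3 of the literal 'm' (lazy), then optionally a digit, then optionally a non-whitespace character; then one or more of a character in [l-q].
`re.search` scans for the first position where the pattern succeeds.
The match spans [0:7] → 'mm43pqp'.

'mm43pqp'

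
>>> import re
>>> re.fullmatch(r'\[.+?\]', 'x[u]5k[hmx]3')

`re.fullmatch` requires the pattern to consume the entire string.
Here the string isn't matched end-to-end, so the call returns None.

None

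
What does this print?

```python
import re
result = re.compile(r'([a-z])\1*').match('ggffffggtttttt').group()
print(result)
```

gg

A backreference is literal: `\1` must see the identical characters the first group matched.
With `match`, the pattern is implicitly anchored at the beginning.
The match spans [0:2] → 'gg'.
Captured: group 1 = 'g'.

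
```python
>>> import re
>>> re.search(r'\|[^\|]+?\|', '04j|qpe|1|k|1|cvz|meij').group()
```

'|qpe|'

Unlike `match`, `search` isn't anchored — it looks for the pattern anywhere in the string.
The match spans [3:8] → '|qpe|'.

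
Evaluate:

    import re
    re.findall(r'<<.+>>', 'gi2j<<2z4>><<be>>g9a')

['<<2z4>><<be>>']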